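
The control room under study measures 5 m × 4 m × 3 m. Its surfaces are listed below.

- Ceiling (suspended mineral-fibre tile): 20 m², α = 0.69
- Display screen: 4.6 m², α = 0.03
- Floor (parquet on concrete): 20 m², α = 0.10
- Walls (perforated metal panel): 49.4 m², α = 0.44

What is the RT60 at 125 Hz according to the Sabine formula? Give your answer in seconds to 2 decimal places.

A = Σ Sᵢαᵢ = 20*0.69 + 4.6*0.03 + 20*0.10 + 49.4*0.44 = 37.674 sabins.
Room volume: 60 m³.
T = 0.161 V/A = 0.161·60/37.674 = 0.26 s.

0.26 s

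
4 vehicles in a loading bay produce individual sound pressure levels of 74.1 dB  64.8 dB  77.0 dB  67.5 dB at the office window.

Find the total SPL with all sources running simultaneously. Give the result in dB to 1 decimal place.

Sum in the linear (power) domain: Σ 10^(Lᵢ/10) = 10^(74.1/10) + 10^(64.8/10) + 10^(77.0/10) + 10^(67.5/10) = 8.447e+07.
Combined level = 10 log₁₀(8.447e+07) = 79.3 dB.

79.3 dB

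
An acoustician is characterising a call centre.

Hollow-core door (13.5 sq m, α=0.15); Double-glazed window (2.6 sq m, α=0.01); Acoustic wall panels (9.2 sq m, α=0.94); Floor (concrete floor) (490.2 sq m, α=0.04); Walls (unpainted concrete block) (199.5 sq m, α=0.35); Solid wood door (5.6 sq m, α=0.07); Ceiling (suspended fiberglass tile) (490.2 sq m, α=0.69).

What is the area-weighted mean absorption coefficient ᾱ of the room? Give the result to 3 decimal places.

S = Σ Sᵢ = 13.5 + 2.6 + 9.2 + 490.2 + 199.5 + 5.6 + 490.2 = 1210.8 sq m.
Weighted sum Σ Sα = 438.762.
ᾱ = 438.762 / 1210.8 = 0.362.

0.362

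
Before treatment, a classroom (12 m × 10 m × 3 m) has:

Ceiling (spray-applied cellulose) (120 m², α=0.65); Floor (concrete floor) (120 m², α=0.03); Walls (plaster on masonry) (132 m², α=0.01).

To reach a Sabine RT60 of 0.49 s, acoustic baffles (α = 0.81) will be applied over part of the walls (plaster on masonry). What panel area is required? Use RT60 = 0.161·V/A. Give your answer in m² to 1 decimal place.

44.2

A₁ = Σ Sᵢαᵢ = 120*0.65 + 120*0.03 + 132*0.01 = 82.920 sabins.
V = 360 m³. Target absorption A₂ = 0.161 × 360 / 0.49 = 118.286 sabins.
Absorption to add: 118.286 − 82.920 = 35.366 sabins.
Each m² of panel replacing the walls (plaster on masonry) adds (0.81 − 0.01) = 0.80 sabins.
Panel area = 35.366 / 0.80 = 44.2 m².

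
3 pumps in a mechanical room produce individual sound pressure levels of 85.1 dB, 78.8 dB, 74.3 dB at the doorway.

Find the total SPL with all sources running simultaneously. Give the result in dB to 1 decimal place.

Converting to relative power and adding: 10^(85.1/10) + 10^(78.8/10) + 10^(74.3/10) = 4.264e+08.
L_total = 10·log₁₀(4.264e+08) = 86.3 dB.

86.3 dB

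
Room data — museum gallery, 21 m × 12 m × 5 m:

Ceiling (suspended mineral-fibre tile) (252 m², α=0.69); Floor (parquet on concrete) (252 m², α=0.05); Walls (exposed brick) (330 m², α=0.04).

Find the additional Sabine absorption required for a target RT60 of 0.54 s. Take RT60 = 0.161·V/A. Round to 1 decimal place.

176.0 sabins

A₁ = Σ Sᵢαᵢ = 252*0.69 + 252*0.05 + 330*0.04 = 199.680 sabins.
V = 1260 m³. Required absorption A₂ = 0.161 × 1260 / 0.54 = 375.667 sabins.
Shortfall: 375.667 − 199.680 = 176.0 sabins.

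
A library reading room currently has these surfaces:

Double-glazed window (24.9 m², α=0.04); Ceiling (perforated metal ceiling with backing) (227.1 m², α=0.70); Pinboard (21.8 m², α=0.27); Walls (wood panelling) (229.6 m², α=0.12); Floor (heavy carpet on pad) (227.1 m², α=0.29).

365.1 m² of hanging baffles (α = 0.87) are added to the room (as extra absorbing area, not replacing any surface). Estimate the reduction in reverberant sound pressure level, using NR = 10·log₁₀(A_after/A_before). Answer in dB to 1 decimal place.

3.5 dB

Total absorption A_before = 24.9×0.04 + 227.1×0.70 + 21.8×0.27 + 229.6×0.12 + 227.1×0.29
  = 0.996 + 158.970 + 5.886 + 27.552 + 65.859 = 259.263 m² sabins.
Treatment contributes 365.1·0.87 = 317.637 sabins.
A_after = 259.263 + 317.637 = 576.900 sabins.
NR = 10·log₁₀(576.900/259.263) = 3.5 dB.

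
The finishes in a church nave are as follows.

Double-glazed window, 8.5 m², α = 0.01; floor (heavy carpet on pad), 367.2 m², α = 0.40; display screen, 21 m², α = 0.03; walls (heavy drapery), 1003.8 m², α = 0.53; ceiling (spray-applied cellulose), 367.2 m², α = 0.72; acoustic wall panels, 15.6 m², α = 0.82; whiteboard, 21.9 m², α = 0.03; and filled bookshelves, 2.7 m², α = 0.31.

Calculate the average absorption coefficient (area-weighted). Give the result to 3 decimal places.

S = Σ Sᵢ = 8.5 + 367.2 + 21 + 1003.8 + 367.2 + 15.6 + 21.9 + 2.7 = 1807.9 m².
Σ(Sᵢαᵢ) = 8.5×0.01 + 367.2×0.40 + 21×0.03 + 1003.8×0.53 + 367.2×0.72 + 15.6×0.82 + 21.9×0.03 + 2.7×0.31 = 958.279.
ᾱ = 958.279 / 1807.9 = 0.530.

0.530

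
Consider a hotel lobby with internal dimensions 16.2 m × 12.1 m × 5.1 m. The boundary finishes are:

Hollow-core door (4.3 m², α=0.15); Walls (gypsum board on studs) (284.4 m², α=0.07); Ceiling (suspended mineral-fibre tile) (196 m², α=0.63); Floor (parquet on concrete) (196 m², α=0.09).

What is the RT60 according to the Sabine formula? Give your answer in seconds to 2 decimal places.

1.00 s

Equivalent absorption area: A = 4.3·0.15 + 284.4·0.07 + 196·0.63 + 196·0.09 = 161.673 m².
Volume V = 16.2 × 12.1 × 5.1 = 999.702 m³.
RT60 = 0.161 · V / A = 0.161 × 999.702 / 161.673 = 1.00 s.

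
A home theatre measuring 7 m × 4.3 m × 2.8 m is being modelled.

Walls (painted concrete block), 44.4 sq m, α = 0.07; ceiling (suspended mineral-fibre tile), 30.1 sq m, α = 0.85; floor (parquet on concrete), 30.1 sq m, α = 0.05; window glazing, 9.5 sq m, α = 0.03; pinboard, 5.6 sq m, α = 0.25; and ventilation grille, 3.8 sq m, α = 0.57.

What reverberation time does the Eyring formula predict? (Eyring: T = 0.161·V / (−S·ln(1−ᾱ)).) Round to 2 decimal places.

Total surface area S = 44.4 + 30.1 + 30.1 + 9.5 + 5.6 + 3.8 = 123.5 sq m.
Absorption A = 44.4×0.07 + 30.1×0.85 + 30.1×0.05 + 9.5×0.03 + 5.6×0.25 + 3.8×0.57 = 34.049 sabins.
ᾱ = 34.049 / 123.5 = 0.2757.
Eyring denominator: −S ln(1−ᾱ) = 39.835.
V = 7 × 4.3 × 2.8 = 84.28 m³.
T = 0.161·V/[−S·ln(1−ᾱ)] = 0.161·84.28/39.835 = 0.34 s.

0.34 s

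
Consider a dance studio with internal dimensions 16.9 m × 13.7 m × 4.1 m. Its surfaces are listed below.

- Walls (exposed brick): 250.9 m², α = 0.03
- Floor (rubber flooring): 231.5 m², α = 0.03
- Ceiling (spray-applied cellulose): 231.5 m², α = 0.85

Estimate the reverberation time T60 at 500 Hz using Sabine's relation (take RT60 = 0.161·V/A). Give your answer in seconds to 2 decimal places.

Total absorption A = 250.9·0.03 + 231.5·0.03 + 231.5·0.85
  = 7.527 + 6.945 + 196.775 = 211.247 m² sabins.
Volume V = 16.9 × 13.7 × 4.1 = 949.273 m³.
T = 0.161 V/A = 0.161·949.273/211.247 = 0.72 s.

0.72 seconds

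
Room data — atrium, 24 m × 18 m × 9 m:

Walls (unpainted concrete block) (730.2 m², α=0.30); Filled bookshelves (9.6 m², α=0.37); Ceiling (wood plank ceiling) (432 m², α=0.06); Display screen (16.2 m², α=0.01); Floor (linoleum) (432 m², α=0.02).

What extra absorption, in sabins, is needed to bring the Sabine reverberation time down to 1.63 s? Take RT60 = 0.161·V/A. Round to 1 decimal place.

Equivalent absorption area: A₁ = 730.2×0.30 + 9.6×0.37 + 432×0.06 + 16.2×0.01 + 432×0.02 = 257.334 m².
V = 3888 m³. Required absorption A₂ = 0.161 × 3888 / 1.63 = 384.029 sabins.
Additional absorption ΔA = 384.029 − 257.334 = 126.7 sabins.

126.7 sabins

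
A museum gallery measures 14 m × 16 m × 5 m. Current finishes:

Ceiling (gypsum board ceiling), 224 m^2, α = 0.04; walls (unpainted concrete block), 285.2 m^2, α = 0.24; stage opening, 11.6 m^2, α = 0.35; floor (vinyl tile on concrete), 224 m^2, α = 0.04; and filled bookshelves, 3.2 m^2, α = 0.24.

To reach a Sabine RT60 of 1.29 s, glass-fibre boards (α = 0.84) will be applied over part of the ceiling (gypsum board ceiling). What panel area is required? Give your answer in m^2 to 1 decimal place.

60.7

Summing Sᵢαᵢ: 8.960 + 68.448 + 4.060 + 8.960 + 0.768 → A₁ = 91.196 sabins.
V = 1120 m³. Target absorption A₂ = 0.161 × 1120 / 1.29 = 139.783 sabins.
Absorption to add: 139.783 − 91.196 = 48.587 sabins.
Each m^2 of panel replacing the ceiling (gypsum board ceiling) adds (0.84 − 0.04) = 0.80 sabins.
Area = ΔA/Δα = 48.587/0.80 = 60.7 m^2.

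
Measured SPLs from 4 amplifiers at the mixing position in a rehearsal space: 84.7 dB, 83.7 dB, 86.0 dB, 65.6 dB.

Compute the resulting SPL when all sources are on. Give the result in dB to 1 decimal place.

Σ 10^(Lᵢ/10) = 9.313e+08.
Back to dB: 10·log₁₀ Σ = 89.7 dB.

89.7 dB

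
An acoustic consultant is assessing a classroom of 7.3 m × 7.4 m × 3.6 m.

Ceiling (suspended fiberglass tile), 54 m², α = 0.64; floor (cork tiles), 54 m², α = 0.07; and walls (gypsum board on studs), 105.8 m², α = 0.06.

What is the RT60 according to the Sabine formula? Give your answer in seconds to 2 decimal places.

Equivalent absorption area: A = 54·0.64 + 54·0.07 + 105.8·0.06 = 44.688 m².
Room volume: 194.472 m³.
Sabine: RT60 = 0.161 × 194.472 / 44.688 = 0.70 s.

0.70 sec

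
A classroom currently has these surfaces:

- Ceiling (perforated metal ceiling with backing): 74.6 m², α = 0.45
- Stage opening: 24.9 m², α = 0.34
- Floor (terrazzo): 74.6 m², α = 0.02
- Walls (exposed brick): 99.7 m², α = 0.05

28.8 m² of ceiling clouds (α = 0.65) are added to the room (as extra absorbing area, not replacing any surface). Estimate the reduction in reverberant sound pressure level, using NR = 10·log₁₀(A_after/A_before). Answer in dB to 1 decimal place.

1.4 dB

A_before = Σ Sᵢαᵢ = 74.6×0.45 + 24.9×0.34 + 74.6×0.02 + 99.7×0.05 = 48.513 sabins.
Treatment contributes 28.8·0.65 = 18.720 sabins.
New total A_after = 67.233 sabins.
NR = 10·log₁₀(67.233/48.513) = 1.4 dB.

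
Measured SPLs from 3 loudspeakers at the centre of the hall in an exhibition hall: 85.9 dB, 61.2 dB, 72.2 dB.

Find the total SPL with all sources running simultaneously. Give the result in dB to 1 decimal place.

86.1 dB

Σ 10^(Lᵢ/10) = 4.07e+08.
L_total = 10·log₁₀(4.07e+08) = 86.1 dB.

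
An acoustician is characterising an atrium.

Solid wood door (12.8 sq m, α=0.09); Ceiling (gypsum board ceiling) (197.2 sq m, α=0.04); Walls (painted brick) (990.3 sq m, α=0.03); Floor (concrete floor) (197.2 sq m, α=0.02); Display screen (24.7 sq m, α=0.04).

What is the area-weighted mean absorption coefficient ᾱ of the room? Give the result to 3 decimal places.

S = Σ Sᵢ = 12.8 + 197.2 + 990.3 + 197.2 + 24.7 = 1422.2 sq m.
Weighted sum Σ Sα = 43.681.
ᾱ = 43.681 / 1422.2 = 0.031.

0.031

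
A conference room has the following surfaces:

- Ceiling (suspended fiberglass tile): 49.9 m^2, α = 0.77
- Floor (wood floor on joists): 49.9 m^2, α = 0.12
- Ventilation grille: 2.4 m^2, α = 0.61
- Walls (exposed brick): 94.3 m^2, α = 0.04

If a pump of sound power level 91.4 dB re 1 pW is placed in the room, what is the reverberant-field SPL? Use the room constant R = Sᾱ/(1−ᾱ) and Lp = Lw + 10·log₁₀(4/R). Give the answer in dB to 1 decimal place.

A = 49.647 sabins; S = 196.5 m^2.
ᾱ = 0.2527, so room constant R = A/(1−ᾱ) = 66.435 m^2.
Lp = Lw + 10 log₁₀(4/R) = 91.4 -12.20 = 79.2 dB.

79.2 dB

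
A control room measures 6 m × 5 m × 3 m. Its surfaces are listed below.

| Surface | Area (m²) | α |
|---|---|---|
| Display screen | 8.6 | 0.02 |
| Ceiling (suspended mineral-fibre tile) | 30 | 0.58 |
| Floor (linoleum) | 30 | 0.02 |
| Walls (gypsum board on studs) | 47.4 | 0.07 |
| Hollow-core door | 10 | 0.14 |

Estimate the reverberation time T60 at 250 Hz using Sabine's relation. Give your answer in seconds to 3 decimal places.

0.633 sec

Summing Sᵢαᵢ: 0.172 + 17.400 + 0.600 + 3.318 + 1.400 → A = 22.890 sabins.
Volume V = 6 × 5 × 3 = 90 m³.
RT60 = 0.161 · V / A = 0.161 × 90 / 22.890 = 0.633 s.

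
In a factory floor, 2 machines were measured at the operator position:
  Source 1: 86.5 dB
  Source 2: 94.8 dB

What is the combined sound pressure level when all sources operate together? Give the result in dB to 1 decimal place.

Sum in the linear (power) domain: Σ 10^(Lᵢ/10) = 10^(86.5/10) + 10^(94.8/10) = 3.467e+09.
Back to dB: 10·log₁₀ Σ = 95.4 dB.

95.4 dB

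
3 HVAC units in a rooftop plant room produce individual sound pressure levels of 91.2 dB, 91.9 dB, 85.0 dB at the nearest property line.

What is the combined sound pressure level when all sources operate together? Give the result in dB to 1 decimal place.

95.0 dB

Sum in the linear (power) domain: Σ 10^(Lᵢ/10) = 10^(91.2/10) + 10^(91.9/10) + 10^(85.0/10) = 3.183e+09.
Back to dB: 10·log₁₀ Σ = 95.0 dB.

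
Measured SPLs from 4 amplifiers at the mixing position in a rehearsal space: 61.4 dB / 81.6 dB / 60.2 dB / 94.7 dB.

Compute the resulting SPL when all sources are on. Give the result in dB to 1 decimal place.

Sum in the linear (power) domain: Σ 10^(Lᵢ/10) = 10^(61.4/10) + 10^(81.6/10) + 10^(60.2/10) + 10^(94.7/10) = 3.098e+09.
Back to dB: 10·log₁₀ Σ = 94.9 dB.

94.9 dB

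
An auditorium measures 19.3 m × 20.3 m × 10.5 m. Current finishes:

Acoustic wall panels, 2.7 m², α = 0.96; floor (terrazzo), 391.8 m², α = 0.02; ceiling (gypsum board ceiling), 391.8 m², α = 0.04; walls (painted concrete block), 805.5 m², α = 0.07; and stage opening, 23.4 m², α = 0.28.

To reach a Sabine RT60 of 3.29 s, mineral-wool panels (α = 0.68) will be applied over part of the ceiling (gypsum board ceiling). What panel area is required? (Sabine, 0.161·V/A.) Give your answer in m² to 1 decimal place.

175.4

A₁ = Σ Sᵢαᵢ = 2.7*0.96 + 391.8*0.02 + 391.8*0.04 + 805.5*0.07 + 23.4*0.28 = 89.037 sabins.
V = 4113.795 m³. Target absorption A₂ = 0.161 × 4113.795 / 3.29 = 201.313 sabins.
Absorption to add: 201.313 − 89.037 = 112.276 sabins.
Net gain per m²: Δα = 0.68 − 0.04 = 0.64.
Area = ΔA/Δα = 112.276/0.64 = 175.4 m².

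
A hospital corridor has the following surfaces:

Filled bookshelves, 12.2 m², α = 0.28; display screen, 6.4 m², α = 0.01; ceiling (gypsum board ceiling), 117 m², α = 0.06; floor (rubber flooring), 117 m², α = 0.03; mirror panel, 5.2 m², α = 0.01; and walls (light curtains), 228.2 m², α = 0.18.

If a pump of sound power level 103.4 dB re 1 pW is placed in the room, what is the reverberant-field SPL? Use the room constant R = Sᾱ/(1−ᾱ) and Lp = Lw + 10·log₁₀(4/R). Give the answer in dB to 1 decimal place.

91.5 dB

A = 55.138 sabins; S = 486.0 m².
ᾱ = 55.138/486.0 = 0.1135; R = Sᾱ/(1−ᾱ) = 55.138/(1−0.1135) = 62.197 m².
Lp = Lw + 10 log₁₀(4/R) = 103.4 -11.92 = 91.5 dB.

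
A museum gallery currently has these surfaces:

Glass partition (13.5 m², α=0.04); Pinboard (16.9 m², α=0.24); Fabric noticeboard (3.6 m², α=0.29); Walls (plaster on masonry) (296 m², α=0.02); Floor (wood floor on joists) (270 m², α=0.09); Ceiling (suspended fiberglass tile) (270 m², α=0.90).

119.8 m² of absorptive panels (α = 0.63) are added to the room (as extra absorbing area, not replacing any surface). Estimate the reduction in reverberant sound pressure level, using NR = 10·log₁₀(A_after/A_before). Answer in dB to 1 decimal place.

Total absorption A_before = 13.5×0.04 + 16.9×0.24 + 3.6×0.29 + 296×0.02 + 270×0.09 + 270×0.90
  = 0.540 + 4.056 + 1.044 + 5.920 + 24.300 + 243.000 = 278.860 m² sabins.
Treatment contributes 119.8·0.63 = 75.474 sabins.
A_after = 278.860 + 75.474 = 354.334 sabins.
NR = 10·log₁₀(354.334/278.860) = 1.0 dB.

1.0 dB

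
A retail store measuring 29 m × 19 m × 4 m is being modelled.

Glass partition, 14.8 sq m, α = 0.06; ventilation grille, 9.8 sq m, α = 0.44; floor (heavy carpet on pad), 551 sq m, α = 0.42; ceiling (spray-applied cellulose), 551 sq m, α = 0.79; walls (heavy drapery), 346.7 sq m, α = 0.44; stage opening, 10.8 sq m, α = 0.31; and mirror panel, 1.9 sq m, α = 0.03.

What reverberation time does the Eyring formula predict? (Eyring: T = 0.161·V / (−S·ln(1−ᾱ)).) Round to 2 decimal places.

Total surface area S = 14.8 + 9.8 + 551 + 551 + 346.7 + 10.8 + 1.9 = 1486.0 sq m.
Absorption A = 14.8·0.06 + 9.8·0.44 + 551·0.42 + 551·0.79 + 346.7·0.44 + 10.8·0.31 + 1.9·0.03 = 827.863 sabins.
Mean coefficient ᾱ = A/S = 0.5571.
−S·ln(1−ᾱ) = −1486.0 × ln(1 − 0.5571) = 1210.215.
V = 29 × 19 × 4 = 2204 m³.
T = 0.161·V/[−S·ln(1−ᾱ)] = 0.161·2204/1210.215 = 0.29 s.

0.29 s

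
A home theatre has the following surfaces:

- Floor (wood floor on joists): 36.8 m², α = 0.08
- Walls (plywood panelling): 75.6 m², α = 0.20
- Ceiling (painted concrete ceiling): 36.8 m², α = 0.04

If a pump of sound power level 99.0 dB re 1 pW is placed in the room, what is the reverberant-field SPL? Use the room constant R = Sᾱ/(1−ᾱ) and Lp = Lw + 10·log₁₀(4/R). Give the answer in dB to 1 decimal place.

91.5 dB

A = 19.536 sabins; S = 149.2 m².
ᾱ = 0.1309, so room constant R = A/(1−ᾱ) = 22.478 m².
Lp = 99.0 + 10·log₁₀(4/22.478) = 99.0 + (-7.50) = 91.5 dB.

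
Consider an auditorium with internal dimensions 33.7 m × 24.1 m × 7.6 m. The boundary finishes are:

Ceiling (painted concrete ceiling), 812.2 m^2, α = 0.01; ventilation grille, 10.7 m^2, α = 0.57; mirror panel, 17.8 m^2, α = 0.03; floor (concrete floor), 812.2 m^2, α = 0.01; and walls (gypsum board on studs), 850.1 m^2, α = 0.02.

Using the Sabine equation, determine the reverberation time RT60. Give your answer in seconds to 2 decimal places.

Equivalent absorption area: A = 812.2*0.01 + 10.7*0.57 + 17.8*0.03 + 812.2*0.01 + 850.1*0.02 = 39.879 m^2.
Volume V = 33.7 × 24.1 × 7.6 = 6172.492 m³.
Sabine: RT60 = 0.161 × 6172.492 / 39.879 = 24.92 s.

24.92 sec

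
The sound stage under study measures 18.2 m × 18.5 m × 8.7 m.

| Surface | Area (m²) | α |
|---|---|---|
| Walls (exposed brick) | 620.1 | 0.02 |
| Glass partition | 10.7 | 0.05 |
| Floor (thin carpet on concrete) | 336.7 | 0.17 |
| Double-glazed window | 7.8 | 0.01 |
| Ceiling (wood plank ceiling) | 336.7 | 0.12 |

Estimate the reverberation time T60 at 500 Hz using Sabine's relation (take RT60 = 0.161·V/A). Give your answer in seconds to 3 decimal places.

Total absorption A = 620.1×0.02 + 10.7×0.05 + 336.7×0.17 + 7.8×0.01 + 336.7×0.12
  = 12.402 + 0.535 + 57.239 + 0.078 + 40.404 = 110.658 m² sabins.
Room volume: 2929.29 m³.
RT60 = 0.161 · V / A = 0.161 × 2929.29 / 110.658 = 4.262 s.

4.262 s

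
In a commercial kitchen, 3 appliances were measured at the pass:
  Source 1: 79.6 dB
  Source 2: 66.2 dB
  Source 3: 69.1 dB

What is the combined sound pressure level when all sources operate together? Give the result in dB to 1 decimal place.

Converting to relative power and adding: 10^(79.6/10) + 10^(66.2/10) + 10^(69.1/10) = 1.035e+08.
Back to dB: 10·log₁₀ Σ = 80.1 dB.

80.1 dB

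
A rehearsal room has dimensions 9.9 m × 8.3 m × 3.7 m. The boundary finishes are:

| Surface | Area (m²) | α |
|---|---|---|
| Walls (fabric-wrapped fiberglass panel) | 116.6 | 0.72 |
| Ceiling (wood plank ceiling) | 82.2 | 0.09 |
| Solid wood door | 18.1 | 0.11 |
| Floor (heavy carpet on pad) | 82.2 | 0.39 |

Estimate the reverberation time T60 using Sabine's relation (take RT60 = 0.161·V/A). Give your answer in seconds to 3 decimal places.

0.390 s

Total absorption A = 116.6·0.72 + 82.2·0.09 + 18.1·0.11 + 82.2·0.39
  = 83.952 + 7.398 + 1.991 + 32.058 = 125.399 m² sabins.
Room volume: 304.029 m³.
RT60 = 0.161 · V / A = 0.161 × 304.029 / 125.399 = 0.390 s.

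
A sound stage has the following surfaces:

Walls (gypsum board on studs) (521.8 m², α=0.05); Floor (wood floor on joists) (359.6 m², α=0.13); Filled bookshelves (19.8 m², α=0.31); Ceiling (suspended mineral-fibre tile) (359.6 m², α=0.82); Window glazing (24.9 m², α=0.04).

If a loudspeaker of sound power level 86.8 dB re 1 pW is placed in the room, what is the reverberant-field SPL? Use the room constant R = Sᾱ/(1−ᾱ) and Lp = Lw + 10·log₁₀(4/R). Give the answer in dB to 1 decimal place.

Σ(Sᵢαᵢ) = 521.8×0.05 + 359.6×0.13 + 19.8×0.31 + 359.6×0.82 + 24.9×0.04 = 374.844; total area S = 1285.7 m².
ᾱ = 374.844/1285.7 = 0.2915; R = Sᾱ/(1−ᾱ) = 374.844/(1−0.2915) = 529.067 m².
Lp = Lw + 10 log₁₀(4/R) = 86.8 -21.21 = 65.6 dB.

65.6 dB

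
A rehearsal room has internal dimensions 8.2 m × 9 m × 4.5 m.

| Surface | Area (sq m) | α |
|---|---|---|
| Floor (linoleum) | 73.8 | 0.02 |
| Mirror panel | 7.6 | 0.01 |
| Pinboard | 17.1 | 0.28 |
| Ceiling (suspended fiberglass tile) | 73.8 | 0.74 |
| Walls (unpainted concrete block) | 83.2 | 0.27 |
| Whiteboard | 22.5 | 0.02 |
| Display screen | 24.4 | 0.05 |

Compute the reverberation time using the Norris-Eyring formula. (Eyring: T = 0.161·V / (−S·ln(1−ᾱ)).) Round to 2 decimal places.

0.54 seconds

Total surface area S = 73.8 + 7.6 + 17.1 + 73.8 + 83.2 + 22.5 + 24.4 = 302.4 sq m.
Absorption A = 73.8·0.02 + 7.6·0.01 + 17.1·0.28 + 73.8·0.74 + 83.2·0.27 + 22.5·0.02 + 24.4·0.05 = 85.086 sabins.
Mean coefficient ᾱ = A/S = 0.2814.
−S·ln(1−ᾱ) = −302.4 × ln(1 − 0.2814) = 99.928.
V = 8.2 × 9 × 4.5 = 332.1 m³.
T = 0.161·V/[−S·ln(1−ᾱ)] = 0.161·332.1/99.928 = 0.54 s.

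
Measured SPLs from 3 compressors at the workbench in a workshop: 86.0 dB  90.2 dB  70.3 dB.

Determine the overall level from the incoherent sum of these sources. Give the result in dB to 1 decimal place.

Σ 10^(Lᵢ/10) = 1.456e+09.
Back to dB: 10·log₁₀ Σ = 91.6 dB.

91.6 dB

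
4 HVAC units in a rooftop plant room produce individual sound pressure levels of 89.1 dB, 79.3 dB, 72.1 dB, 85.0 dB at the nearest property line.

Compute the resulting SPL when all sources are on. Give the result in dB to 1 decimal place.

90.9 dB

Sum in the linear (power) domain: Σ 10^(Lᵢ/10) = 10^(89.1/10) + 10^(79.3/10) + 10^(72.1/10) + 10^(85.0/10) = 1.23e+09.
L_total = 10·log₁₀(1.23e+09) = 90.9 dB.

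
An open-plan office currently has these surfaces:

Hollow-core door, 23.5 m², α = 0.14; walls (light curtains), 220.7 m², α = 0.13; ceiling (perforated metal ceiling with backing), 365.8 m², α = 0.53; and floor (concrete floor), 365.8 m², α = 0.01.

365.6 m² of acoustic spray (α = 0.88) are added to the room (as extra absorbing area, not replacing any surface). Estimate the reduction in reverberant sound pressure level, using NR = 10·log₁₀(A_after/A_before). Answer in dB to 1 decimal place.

3.8 dB

Equivalent absorption area: A_before = 23.5*0.14 + 220.7*0.13 + 365.8*0.53 + 365.8*0.01 = 229.513 m².
Treatment contributes 365.6·0.88 = 321.728 sabins.
A_after = 229.513 + 321.728 = 551.241 sabins.
NR = 10·log₁₀(551.241/229.513) = 3.8 dB.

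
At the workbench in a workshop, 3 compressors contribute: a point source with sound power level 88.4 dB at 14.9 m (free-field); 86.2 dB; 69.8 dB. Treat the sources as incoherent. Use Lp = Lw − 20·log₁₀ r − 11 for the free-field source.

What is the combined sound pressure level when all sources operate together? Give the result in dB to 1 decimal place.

86.3 dB

Source at 14.9 m: Lp = 88.4 − 20·log₁₀(14.9) − 11 = 53.9 dB.
Converting to relative power and adding: 10^(53.9/10) + 10^(86.2/10) + 10^(69.8/10) = 4.267e+08.
Back to dB: 10·log₁₀ Σ = 86.3 dB.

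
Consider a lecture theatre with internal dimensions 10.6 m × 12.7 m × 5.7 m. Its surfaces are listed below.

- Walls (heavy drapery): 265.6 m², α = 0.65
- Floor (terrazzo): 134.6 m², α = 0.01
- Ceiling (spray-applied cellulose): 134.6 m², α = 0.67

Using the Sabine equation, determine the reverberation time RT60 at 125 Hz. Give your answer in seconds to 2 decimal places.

Summing Sᵢαᵢ: 172.640 + 1.346 + 90.182 → A = 264.168 sabins.
Volume V = 10.6 × 12.7 × 5.7 = 767.334 m³.
RT60 = 0.161 · V / A = 0.161 × 767.334 / 264.168 = 0.47 s.

0.47 seconds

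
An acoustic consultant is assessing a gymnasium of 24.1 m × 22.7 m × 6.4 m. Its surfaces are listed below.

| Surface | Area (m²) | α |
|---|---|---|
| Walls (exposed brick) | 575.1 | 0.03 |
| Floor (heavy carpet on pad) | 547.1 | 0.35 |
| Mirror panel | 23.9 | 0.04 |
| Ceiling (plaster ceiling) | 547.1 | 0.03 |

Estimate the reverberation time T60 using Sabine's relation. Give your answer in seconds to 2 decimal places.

Summing Sᵢαᵢ: 17.253 + 191.485 + 0.956 + 16.413 → A = 226.107 sabins.
V = 24.1·22.7·6.4 = 3501.248 m³.
RT60 = 0.161 · V / A = 0.161 × 3501.248 / 226.107 = 2.49 s.

2.49 s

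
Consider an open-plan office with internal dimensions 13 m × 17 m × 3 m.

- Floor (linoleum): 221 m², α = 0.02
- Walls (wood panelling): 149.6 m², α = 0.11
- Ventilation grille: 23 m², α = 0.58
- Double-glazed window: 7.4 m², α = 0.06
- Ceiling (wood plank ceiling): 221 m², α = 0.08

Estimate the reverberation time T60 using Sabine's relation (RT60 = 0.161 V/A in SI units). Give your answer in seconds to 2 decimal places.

2.04 s

Total absorption A = 221×0.02 + 149.6×0.11 + 23×0.58 + 7.4×0.06 + 221×0.08
  = 4.420 + 16.456 + 13.340 + 0.444 + 17.680 = 52.340 m² sabins.
Volume V = 13 × 17 × 3 = 663 m³.
RT60 = 0.161 · V / A = 0.161 × 663 / 52.340 = 2.04 s.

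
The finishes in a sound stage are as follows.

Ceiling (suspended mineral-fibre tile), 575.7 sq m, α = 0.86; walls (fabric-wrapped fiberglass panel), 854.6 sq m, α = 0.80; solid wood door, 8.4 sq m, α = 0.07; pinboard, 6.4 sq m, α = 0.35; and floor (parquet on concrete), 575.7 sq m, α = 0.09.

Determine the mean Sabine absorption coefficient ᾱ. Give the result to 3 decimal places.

0.610

Total surface area S = 2020.8 sq m.
A = 575.7·0.86 + 854.6·0.80 + 8.4·0.07 + 6.4·0.35 + 575.7·0.09 = 1233.423 sabins.
ᾱ = A/S = 0.610.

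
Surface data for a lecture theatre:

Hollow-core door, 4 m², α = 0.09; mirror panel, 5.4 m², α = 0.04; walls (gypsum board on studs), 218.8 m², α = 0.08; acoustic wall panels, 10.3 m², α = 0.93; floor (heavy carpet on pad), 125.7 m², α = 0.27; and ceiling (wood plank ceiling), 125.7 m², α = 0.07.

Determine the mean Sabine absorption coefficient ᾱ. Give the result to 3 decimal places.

Total surface area S = 489.9 m².
Weighted sum Σ Sα = 70.397.
ᾱ = 70.397 / 489.9 = 0.144.

0.144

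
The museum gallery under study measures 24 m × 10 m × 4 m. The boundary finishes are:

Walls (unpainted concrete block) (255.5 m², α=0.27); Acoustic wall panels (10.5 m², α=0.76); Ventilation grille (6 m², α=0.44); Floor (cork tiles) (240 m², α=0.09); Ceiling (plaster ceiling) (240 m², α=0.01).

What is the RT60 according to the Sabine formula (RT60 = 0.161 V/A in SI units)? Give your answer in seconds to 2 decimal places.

1.49 sec

Total absorption A = 255.5×0.27 + 10.5×0.76 + 6×0.44 + 240×0.09 + 240×0.01
  = 68.985 + 7.980 + 2.640 + 21.600 + 2.400 = 103.605 m² sabins.
Volume V = 24 × 10 × 4 = 960 m³.
T = 0.161 V/A = 0.161·960/103.605 = 1.49 s.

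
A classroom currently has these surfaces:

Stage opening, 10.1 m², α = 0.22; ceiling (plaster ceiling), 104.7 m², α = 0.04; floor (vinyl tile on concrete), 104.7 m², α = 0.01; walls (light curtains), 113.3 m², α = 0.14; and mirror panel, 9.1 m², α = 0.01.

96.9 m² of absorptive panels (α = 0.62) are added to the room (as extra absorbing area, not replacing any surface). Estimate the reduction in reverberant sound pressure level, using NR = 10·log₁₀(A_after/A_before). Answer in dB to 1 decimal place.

A_before = Σ Sᵢαᵢ = 10.1×0.22 + 104.7×0.04 + 104.7×0.01 + 113.3×0.14 + 9.1×0.01 = 23.410 sabins.
Treatment contributes 96.9·0.62 = 60.078 sabins.
A_after = 23.410 + 60.078 = 83.488 sabins.
Reduction = 10 log₁₀(A_after/A_before) = 10 log₁₀(3.5663) = 5.5 dB.

5.5 dB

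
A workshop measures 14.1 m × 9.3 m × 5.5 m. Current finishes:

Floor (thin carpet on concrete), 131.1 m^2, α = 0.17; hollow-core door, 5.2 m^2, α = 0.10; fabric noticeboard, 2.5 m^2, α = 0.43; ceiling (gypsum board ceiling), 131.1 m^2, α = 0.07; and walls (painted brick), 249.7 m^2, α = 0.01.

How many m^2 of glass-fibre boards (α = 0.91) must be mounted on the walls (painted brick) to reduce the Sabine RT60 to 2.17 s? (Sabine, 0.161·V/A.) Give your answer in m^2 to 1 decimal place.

Summing Sᵢαᵢ: 22.287 + 0.520 + 1.075 + 9.177 + 2.497 → A₁ = 35.556 sabins.
V = 721.215 m³. Target absorption A₂ = 0.161 × 721.215 / 2.17 = 53.510 sabins.
Absorption to add: 53.510 − 35.556 = 17.954 sabins.
Each m^2 of panel replacing the walls (painted brick) adds (0.91 − 0.01) = 0.90 sabins.
Area = ΔA/Δα = 17.954/0.90 = 19.9 m^2.

19.9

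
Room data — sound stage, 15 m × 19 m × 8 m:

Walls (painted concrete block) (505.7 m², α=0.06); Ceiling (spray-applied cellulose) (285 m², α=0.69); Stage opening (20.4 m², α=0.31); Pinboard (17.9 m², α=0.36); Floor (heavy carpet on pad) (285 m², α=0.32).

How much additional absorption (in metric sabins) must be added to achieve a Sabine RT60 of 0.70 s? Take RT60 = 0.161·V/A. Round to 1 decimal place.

193.4 sabins

Summing Sᵢαᵢ: 30.342 + 196.650 + 6.324 + 6.444 + 91.200 → A₁ = 330.960 sabins.
V = 2280 m³. Required absorption A₂ = 0.161 × 2280 / 0.70 = 524.400 sabins.
Additional absorption ΔA = 524.400 − 330.960 = 193.4 sabins.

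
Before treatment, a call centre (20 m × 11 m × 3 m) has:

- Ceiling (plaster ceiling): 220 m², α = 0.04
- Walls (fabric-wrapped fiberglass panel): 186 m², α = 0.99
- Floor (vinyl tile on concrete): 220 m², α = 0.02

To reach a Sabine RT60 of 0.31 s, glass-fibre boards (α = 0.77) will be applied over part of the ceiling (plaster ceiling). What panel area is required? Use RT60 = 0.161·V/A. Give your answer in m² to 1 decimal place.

Summing Sᵢαᵢ: 8.800 + 184.140 + 4.400 → A₁ = 197.340 sabins.
Required A₂ = 0.161·660/0.31 = 342.774 sabins.
ΔA needed = 342.774 − 197.340 = 145.434 sabins.
Net gain per m²: Δα = 0.77 − 0.04 = 0.73.
Panel area = 145.434 / 0.73 = 199.2 m².

199.2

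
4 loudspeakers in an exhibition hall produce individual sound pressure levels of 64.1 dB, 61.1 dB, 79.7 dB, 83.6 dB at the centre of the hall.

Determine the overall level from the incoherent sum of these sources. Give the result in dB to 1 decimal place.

85.1 dB

Converting to relative power and adding: 10^(64.1/10) + 10^(61.1/10) + 10^(79.7/10) + 10^(83.6/10) = 3.263e+08.
Back to dB: 10·log₁₀ Σ = 85.1 dB.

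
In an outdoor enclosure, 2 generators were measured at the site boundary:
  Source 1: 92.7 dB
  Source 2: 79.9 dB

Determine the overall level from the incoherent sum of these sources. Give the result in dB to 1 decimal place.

92.9 dB

Σ 10^(Lᵢ/10) = 1.96e+09.
Combined level = 10 log₁₀(1.96e+09) = 92.9 dB.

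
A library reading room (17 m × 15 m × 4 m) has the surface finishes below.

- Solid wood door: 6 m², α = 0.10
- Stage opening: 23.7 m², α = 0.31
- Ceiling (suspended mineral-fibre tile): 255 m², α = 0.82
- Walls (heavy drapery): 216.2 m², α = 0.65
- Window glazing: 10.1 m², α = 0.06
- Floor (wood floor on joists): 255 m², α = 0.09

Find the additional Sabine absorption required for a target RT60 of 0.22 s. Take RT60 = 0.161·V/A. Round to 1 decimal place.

365.3 sabins

A₁ = Σ Sᵢαᵢ = 6*0.10 + 23.7*0.31 + 255*0.82 + 216.2*0.65 + 10.1*0.06 + 255*0.09 = 381.133 sabins.
Target A₂ = 0.161·1020/0.22 = 746.455 sabins (V = 1020 m³).
Additional absorption ΔA = 746.455 − 381.133 = 365.3 sabins.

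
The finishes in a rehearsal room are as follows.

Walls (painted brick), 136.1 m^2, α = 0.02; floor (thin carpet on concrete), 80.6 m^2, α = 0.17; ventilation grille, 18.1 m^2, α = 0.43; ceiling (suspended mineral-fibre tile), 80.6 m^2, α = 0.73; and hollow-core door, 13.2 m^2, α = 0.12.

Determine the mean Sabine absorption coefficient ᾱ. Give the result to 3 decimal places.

0.258

Total surface area S = 328.6 m^2.
A = 136.1·0.02 + 80.6·0.17 + 18.1·0.43 + 80.6·0.73 + 13.2·0.12 = 84.629 sabins.
ᾱ = 84.629 / 328.6 = 0.258.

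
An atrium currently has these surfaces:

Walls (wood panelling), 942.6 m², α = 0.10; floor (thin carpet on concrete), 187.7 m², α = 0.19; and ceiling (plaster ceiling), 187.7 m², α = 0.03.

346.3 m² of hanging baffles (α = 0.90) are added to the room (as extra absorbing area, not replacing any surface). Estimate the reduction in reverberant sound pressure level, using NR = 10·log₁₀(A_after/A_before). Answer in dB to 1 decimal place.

Summing Sᵢαᵢ: 94.260 + 35.663 + 5.631 → A_before = 135.554 sabins.
Added absorption = 346.3 × 0.90 = 311.670 sabins.
A_after = 135.554 + 311.670 = 447.224 sabins.
Reduction = 10 log₁₀(A_after/A_before) = 10 log₁₀(3.2992) = 5.2 dB.

5.2 dB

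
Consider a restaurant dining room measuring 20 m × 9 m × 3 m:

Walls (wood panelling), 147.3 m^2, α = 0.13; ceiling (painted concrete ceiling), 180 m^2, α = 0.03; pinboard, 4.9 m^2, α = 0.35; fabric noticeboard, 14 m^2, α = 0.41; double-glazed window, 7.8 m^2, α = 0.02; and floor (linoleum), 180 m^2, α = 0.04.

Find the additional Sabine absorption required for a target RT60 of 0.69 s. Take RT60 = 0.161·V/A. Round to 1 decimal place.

Total absorption A₁ = 147.3*0.13 + 180*0.03 + 4.9*0.35 + 14*0.41 + 7.8*0.02 + 180*0.04
  = 19.149 + 5.400 + 1.715 + 5.740 + 0.156 + 7.200 = 39.360 m^2 sabins.
For T = 0.69 s, need A₂ = 0.161·V/T = 0.161·540/0.69 = 126.000 sabins.
Shortfall: 126.000 − 39.360 = 86.6 sabins.

86.6 sabins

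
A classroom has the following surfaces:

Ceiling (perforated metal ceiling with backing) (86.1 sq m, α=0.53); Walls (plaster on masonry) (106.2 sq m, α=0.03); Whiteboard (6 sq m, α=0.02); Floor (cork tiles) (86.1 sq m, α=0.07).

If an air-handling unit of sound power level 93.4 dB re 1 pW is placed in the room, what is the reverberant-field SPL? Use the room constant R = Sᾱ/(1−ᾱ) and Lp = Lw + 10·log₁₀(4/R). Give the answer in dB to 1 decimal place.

81.1 dB

Σ(Sᵢαᵢ) = 86.1·0.53 + 106.2·0.03 + 6·0.02 + 86.1·0.07 = 54.966; total area S = 284.4 sq m.
ᾱ = 0.1933, so room constant R = A/(1−ᾱ) = 68.137 sq m.
Lp = Lw + 10 log₁₀(4/R) = 93.4 -12.31 = 81.1 dB.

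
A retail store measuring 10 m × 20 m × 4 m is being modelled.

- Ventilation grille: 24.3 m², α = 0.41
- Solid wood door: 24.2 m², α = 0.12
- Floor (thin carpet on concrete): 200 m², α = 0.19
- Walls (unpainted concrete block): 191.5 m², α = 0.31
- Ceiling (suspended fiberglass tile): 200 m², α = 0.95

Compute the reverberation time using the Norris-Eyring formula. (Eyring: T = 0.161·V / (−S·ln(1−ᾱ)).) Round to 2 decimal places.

0.32 s

Total surface area S = 24.3 + 24.2 + 200 + 191.5 + 200 = 640.0 m².
Σ(Sᵢαᵢ) = 24.3·0.41 + 24.2·0.12 + 200·0.19 + 191.5·0.31 + 200·0.95 = 300.232.
Mean coefficient ᾱ = A/S = 0.4691.
−S·ln(1−ᾱ) = −640.0 × ln(1 − 0.4691) = 405.236.
V = 10 × 20 × 4 = 800 m³.
RT60 = 0.161 × 800 / 405.236 = 0.32 s.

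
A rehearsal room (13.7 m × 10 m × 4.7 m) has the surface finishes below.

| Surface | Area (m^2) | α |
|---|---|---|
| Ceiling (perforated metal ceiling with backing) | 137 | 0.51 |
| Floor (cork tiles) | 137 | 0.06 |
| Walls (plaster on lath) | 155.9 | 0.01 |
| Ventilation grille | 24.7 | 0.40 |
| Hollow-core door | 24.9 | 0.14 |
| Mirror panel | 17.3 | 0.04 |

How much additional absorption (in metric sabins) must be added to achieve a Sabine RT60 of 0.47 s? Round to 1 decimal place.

126.9 sabins

Equivalent absorption area: A₁ = 137×0.51 + 137×0.06 + 155.9×0.01 + 24.7×0.40 + 24.9×0.14 + 17.3×0.04 = 93.707 m^2.
For T = 0.47 s, need A₂ = 0.161·V/T = 0.161·643.9/0.47 = 220.570 sabins.
Shortfall: 220.570 − 93.707 = 126.9 sabins.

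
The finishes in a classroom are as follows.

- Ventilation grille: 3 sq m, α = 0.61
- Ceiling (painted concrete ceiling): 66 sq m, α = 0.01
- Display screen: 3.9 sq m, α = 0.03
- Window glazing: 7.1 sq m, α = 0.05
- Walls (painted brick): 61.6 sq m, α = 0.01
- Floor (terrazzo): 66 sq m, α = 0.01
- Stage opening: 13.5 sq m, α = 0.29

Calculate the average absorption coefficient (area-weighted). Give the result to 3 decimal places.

0.037

S = Σ Sᵢ = 3 + 66 + 3.9 + 7.1 + 61.6 + 66 + 13.5 = 221.1 sq m.
Σ(Sᵢαᵢ) = 3·0.61 + 66·0.01 + 3.9·0.03 + 7.1·0.05 + 61.6·0.01 + 66·0.01 + 13.5·0.29 = 8.153.
ᾱ = A/S = 0.037.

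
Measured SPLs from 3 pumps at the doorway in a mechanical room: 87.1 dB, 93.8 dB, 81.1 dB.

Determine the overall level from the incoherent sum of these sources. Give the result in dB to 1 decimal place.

Σ 10^(Lᵢ/10) = 3.041e+09.
L_total = 10·log₁₀(3.041e+09) = 94.8 dB.

94.8 dB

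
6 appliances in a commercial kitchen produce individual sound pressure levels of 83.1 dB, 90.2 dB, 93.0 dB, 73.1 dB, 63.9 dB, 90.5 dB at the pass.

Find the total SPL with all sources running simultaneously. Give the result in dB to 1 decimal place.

Sum in the linear (power) domain: Σ 10^(Lᵢ/10) = 10^(83.1/10) + 10^(90.2/10) + 10^(93.0/10) + 10^(73.1/10) + 10^(63.9/10) + 10^(90.5/10) = 4.391e+09.
Combined level = 10 log₁₀(4.391e+09) = 96.4 dB.

96.4 dB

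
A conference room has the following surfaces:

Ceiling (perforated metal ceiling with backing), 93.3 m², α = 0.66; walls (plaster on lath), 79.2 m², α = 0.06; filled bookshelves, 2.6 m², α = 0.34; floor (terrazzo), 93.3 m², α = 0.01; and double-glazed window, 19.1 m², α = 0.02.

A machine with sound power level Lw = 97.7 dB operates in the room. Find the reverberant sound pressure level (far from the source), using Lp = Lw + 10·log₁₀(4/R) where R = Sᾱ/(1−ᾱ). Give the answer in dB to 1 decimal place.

A = 68.529 sabins; S = 287.5 m².
ᾱ = 68.529/287.5 = 0.2384; R = Sᾱ/(1−ᾱ) = 68.529/(1−0.2384) = 89.980 m².
Lp = Lw + 10 log₁₀(4/R) = 97.7 -13.52 = 84.2 dB.

84.2 dB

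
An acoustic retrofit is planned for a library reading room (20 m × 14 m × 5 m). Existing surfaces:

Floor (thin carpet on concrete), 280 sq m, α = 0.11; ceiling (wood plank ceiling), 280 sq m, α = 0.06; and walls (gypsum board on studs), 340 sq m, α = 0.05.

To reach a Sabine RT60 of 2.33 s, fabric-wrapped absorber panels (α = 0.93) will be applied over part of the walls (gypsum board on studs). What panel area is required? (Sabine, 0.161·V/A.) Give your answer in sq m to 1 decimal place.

Total absorption A₁ = 280*0.11 + 280*0.06 + 340*0.05
  = 30.800 + 16.800 + 17.000 = 64.600 sq m sabins.
V = 1400 m³. Target absorption A₂ = 0.161 × 1400 / 2.33 = 96.738 sabins.
ΔA needed = 96.738 − 64.600 = 32.138 sabins.
Each sq m of panel replacing the walls (gypsum board on studs) adds (0.93 − 0.05) = 0.88 sabins.
Area = ΔA/Δα = 32.138/0.88 = 36.5 sq m.

36.5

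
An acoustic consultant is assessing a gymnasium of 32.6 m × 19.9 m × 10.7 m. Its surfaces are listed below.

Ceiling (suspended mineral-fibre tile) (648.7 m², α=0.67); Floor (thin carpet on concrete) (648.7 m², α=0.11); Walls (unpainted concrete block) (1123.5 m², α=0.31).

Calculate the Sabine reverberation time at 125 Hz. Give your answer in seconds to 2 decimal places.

Equivalent absorption area: A = 648.7·0.67 + 648.7·0.11 + 1123.5·0.31 = 854.271 m².
V = 32.6·19.9·10.7 = 6941.518 m³.
Sabine: RT60 = 0.161 × 6941.518 / 854.271 = 1.31 s.

1.31 s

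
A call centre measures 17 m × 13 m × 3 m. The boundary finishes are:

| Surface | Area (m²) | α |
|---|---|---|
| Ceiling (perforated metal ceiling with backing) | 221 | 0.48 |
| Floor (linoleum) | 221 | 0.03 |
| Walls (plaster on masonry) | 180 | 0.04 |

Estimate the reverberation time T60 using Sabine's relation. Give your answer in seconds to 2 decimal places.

Summing Sᵢαᵢ: 106.080 + 6.630 + 7.200 → A = 119.910 sabins.
V = 17·13·3 = 663 m³.
T = 0.161 V/A = 0.161·663/119.910 = 0.89 s.

0.89 s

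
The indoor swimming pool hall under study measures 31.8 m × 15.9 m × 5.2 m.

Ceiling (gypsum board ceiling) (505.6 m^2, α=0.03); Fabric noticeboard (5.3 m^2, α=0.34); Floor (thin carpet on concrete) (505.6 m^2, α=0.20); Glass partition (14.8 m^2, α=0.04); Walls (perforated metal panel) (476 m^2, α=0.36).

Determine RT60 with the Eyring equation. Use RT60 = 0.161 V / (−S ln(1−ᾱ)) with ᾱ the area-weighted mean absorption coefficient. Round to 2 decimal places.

Total surface area S = 505.6 + 5.3 + 505.6 + 14.8 + 476 = 1507.3 m^2.
Absorption A = 505.6·0.03 + 5.3·0.34 + 505.6·0.20 + 14.8·0.04 + 476·0.36 = 290.042 sabins.
ᾱ = 290.042 / 1507.3 = 0.1924.
−S·ln(1−ᾱ) = −1507.3 × ln(1 − 0.1924) = 322.093.
V = 31.8 × 15.9 × 5.2 = 2629.224 m³.
RT60 = 0.161 × 2629.224 / 322.093 = 1.31 s.

1.31 seconds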